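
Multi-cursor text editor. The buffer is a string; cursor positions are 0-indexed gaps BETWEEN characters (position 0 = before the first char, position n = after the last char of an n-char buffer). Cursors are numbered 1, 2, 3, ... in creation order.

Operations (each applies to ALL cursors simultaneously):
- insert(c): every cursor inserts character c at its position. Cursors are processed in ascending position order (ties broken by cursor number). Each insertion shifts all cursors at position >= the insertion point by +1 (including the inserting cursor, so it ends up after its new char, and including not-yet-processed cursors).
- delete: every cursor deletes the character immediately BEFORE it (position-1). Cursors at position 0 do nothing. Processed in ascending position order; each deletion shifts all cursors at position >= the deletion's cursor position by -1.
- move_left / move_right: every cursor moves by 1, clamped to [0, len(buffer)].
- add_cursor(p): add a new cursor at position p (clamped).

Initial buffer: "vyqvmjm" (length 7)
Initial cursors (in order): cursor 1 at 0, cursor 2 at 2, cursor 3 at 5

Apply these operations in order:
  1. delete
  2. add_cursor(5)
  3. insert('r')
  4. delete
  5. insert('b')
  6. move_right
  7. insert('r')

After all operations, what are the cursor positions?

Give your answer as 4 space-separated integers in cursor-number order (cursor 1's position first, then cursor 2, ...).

After op 1 (delete): buffer="vqvjm" (len 5), cursors c1@0 c2@1 c3@3, authorship .....
After op 2 (add_cursor(5)): buffer="vqvjm" (len 5), cursors c1@0 c2@1 c3@3 c4@5, authorship .....
After op 3 (insert('r')): buffer="rvrqvrjmr" (len 9), cursors c1@1 c2@3 c3@6 c4@9, authorship 1.2..3..4
After op 4 (delete): buffer="vqvjm" (len 5), cursors c1@0 c2@1 c3@3 c4@5, authorship .....
After op 5 (insert('b')): buffer="bvbqvbjmb" (len 9), cursors c1@1 c2@3 c3@6 c4@9, authorship 1.2..3..4
After op 6 (move_right): buffer="bvbqvbjmb" (len 9), cursors c1@2 c2@4 c3@7 c4@9, authorship 1.2..3..4
After op 7 (insert('r')): buffer="bvrbqrvbjrmbr" (len 13), cursors c1@3 c2@6 c3@10 c4@13, authorship 1.12.2.3.3.44

Answer: 3 6 10 13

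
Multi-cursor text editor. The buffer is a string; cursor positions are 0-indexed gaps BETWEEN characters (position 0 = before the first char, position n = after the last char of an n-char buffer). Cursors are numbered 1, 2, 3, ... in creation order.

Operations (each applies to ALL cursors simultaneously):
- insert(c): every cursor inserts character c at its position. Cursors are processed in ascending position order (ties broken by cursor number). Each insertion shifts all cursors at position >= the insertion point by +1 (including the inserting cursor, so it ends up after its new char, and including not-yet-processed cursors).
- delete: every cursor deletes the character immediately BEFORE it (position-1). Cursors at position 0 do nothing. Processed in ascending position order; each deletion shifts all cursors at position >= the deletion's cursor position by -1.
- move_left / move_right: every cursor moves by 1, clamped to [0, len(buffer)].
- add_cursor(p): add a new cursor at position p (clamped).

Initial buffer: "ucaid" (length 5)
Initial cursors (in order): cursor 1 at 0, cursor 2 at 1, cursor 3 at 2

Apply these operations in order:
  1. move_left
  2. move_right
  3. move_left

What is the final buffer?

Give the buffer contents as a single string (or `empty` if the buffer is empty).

After op 1 (move_left): buffer="ucaid" (len 5), cursors c1@0 c2@0 c3@1, authorship .....
After op 2 (move_right): buffer="ucaid" (len 5), cursors c1@1 c2@1 c3@2, authorship .....
After op 3 (move_left): buffer="ucaid" (len 5), cursors c1@0 c2@0 c3@1, authorship .....

Answer: ucaid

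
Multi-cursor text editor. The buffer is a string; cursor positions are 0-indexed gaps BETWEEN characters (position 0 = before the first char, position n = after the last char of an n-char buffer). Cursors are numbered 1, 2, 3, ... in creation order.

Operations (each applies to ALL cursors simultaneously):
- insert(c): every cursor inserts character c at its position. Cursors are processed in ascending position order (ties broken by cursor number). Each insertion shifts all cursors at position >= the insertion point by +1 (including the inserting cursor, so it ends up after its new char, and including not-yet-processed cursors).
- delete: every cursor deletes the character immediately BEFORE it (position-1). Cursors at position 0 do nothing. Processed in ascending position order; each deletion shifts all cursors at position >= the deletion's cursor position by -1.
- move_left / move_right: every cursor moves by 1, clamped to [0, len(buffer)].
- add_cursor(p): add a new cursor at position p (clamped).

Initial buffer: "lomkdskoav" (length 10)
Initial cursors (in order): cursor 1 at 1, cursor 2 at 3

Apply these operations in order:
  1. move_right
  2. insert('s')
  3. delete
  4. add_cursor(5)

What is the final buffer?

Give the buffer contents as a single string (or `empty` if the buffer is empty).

After op 1 (move_right): buffer="lomkdskoav" (len 10), cursors c1@2 c2@4, authorship ..........
After op 2 (insert('s')): buffer="losmksdskoav" (len 12), cursors c1@3 c2@6, authorship ..1..2......
After op 3 (delete): buffer="lomkdskoav" (len 10), cursors c1@2 c2@4, authorship ..........
After op 4 (add_cursor(5)): buffer="lomkdskoav" (len 10), cursors c1@2 c2@4 c3@5, authorship ..........

Answer: lomkdskoav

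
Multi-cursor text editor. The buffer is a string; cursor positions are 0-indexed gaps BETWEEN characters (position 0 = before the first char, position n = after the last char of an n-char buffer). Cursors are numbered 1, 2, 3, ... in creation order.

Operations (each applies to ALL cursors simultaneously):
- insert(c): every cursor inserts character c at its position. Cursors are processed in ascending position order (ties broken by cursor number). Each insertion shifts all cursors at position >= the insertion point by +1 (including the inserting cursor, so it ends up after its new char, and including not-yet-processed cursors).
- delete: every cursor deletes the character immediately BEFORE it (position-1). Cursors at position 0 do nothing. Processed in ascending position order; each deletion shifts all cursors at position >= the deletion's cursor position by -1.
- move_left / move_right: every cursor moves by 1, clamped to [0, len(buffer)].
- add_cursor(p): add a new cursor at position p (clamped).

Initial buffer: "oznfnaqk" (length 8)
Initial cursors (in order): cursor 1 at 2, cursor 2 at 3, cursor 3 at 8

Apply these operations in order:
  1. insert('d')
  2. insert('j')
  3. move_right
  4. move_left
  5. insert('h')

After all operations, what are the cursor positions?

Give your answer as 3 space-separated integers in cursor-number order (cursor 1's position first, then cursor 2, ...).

Answer: 5 9 16

Derivation:
After op 1 (insert('d')): buffer="ozdndfnaqkd" (len 11), cursors c1@3 c2@5 c3@11, authorship ..1.2.....3
After op 2 (insert('j')): buffer="ozdjndjfnaqkdj" (len 14), cursors c1@4 c2@7 c3@14, authorship ..11.22.....33
After op 3 (move_right): buffer="ozdjndjfnaqkdj" (len 14), cursors c1@5 c2@8 c3@14, authorship ..11.22.....33
After op 4 (move_left): buffer="ozdjndjfnaqkdj" (len 14), cursors c1@4 c2@7 c3@13, authorship ..11.22.....33
After op 5 (insert('h')): buffer="ozdjhndjhfnaqkdhj" (len 17), cursors c1@5 c2@9 c3@16, authorship ..111.222.....333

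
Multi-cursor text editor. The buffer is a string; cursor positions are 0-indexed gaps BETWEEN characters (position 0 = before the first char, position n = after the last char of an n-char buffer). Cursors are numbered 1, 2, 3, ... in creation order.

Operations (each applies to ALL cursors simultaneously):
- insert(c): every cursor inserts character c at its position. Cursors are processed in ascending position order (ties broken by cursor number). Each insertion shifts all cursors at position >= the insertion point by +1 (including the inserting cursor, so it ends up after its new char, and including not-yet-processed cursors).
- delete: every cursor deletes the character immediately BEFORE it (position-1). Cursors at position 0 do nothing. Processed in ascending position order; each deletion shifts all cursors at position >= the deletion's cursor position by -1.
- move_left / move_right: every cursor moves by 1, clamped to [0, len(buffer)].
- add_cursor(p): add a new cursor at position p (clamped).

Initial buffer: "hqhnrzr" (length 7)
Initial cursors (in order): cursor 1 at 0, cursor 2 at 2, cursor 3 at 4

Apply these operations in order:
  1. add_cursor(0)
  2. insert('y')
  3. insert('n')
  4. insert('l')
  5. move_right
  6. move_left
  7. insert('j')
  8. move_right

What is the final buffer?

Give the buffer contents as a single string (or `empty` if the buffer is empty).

Answer: yynnlljjhqynljhnynljrzr

Derivation:
After op 1 (add_cursor(0)): buffer="hqhnrzr" (len 7), cursors c1@0 c4@0 c2@2 c3@4, authorship .......
After op 2 (insert('y')): buffer="yyhqyhnyrzr" (len 11), cursors c1@2 c4@2 c2@5 c3@8, authorship 14..2..3...
After op 3 (insert('n')): buffer="yynnhqynhnynrzr" (len 15), cursors c1@4 c4@4 c2@8 c3@12, authorship 1414..22..33...
After op 4 (insert('l')): buffer="yynnllhqynlhnynlrzr" (len 19), cursors c1@6 c4@6 c2@11 c3@16, authorship 141414..222..333...
After op 5 (move_right): buffer="yynnllhqynlhnynlrzr" (len 19), cursors c1@7 c4@7 c2@12 c3@17, authorship 141414..222..333...
After op 6 (move_left): buffer="yynnllhqynlhnynlrzr" (len 19), cursors c1@6 c4@6 c2@11 c3@16, authorship 141414..222..333...
After op 7 (insert('j')): buffer="yynnlljjhqynljhnynljrzr" (len 23), cursors c1@8 c4@8 c2@14 c3@20, authorship 14141414..2222..3333...
After op 8 (move_right): buffer="yynnlljjhqynljhnynljrzr" (len 23), cursors c1@9 c4@9 c2@15 c3@21, authorship 14141414..2222..3333...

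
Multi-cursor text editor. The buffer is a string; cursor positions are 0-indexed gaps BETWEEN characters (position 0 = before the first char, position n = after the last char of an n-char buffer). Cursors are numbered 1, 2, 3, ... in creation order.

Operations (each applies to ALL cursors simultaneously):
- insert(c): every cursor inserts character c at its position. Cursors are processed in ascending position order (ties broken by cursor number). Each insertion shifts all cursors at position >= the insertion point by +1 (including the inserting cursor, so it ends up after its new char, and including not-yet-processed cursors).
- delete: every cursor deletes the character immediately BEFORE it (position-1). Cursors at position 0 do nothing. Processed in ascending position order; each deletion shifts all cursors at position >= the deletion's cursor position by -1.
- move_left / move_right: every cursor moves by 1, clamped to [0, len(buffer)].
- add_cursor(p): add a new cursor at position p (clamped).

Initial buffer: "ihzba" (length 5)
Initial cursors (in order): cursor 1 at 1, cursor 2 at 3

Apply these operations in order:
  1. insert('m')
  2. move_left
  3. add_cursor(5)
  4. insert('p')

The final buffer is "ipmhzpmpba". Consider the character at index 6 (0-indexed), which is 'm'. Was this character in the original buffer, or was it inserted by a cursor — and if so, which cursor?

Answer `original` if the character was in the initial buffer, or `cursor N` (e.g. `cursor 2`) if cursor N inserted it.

Answer: cursor 2

Derivation:
After op 1 (insert('m')): buffer="imhzmba" (len 7), cursors c1@2 c2@5, authorship .1..2..
After op 2 (move_left): buffer="imhzmba" (len 7), cursors c1@1 c2@4, authorship .1..2..
After op 3 (add_cursor(5)): buffer="imhzmba" (len 7), cursors c1@1 c2@4 c3@5, authorship .1..2..
After op 4 (insert('p')): buffer="ipmhzpmpba" (len 10), cursors c1@2 c2@6 c3@8, authorship .11..223..
Authorship (.=original, N=cursor N): . 1 1 . . 2 2 3 . .
Index 6: author = 2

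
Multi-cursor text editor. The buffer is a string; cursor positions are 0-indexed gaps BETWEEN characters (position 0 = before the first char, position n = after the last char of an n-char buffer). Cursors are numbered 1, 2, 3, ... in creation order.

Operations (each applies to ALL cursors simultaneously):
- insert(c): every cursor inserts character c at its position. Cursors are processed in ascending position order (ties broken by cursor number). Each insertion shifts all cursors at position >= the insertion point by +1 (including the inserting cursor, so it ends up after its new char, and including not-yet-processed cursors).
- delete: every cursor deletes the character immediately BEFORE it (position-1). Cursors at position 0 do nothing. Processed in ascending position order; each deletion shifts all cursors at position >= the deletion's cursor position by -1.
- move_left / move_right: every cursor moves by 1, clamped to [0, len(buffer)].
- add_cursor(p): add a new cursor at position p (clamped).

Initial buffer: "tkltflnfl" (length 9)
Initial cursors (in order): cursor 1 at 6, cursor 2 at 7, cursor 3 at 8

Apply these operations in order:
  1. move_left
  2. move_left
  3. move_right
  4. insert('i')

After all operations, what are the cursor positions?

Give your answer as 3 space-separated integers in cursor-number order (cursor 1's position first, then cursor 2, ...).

Answer: 6 8 10

Derivation:
After op 1 (move_left): buffer="tkltflnfl" (len 9), cursors c1@5 c2@6 c3@7, authorship .........
After op 2 (move_left): buffer="tkltflnfl" (len 9), cursors c1@4 c2@5 c3@6, authorship .........
After op 3 (move_right): buffer="tkltflnfl" (len 9), cursors c1@5 c2@6 c3@7, authorship .........
After op 4 (insert('i')): buffer="tkltfilinifl" (len 12), cursors c1@6 c2@8 c3@10, authorship .....1.2.3..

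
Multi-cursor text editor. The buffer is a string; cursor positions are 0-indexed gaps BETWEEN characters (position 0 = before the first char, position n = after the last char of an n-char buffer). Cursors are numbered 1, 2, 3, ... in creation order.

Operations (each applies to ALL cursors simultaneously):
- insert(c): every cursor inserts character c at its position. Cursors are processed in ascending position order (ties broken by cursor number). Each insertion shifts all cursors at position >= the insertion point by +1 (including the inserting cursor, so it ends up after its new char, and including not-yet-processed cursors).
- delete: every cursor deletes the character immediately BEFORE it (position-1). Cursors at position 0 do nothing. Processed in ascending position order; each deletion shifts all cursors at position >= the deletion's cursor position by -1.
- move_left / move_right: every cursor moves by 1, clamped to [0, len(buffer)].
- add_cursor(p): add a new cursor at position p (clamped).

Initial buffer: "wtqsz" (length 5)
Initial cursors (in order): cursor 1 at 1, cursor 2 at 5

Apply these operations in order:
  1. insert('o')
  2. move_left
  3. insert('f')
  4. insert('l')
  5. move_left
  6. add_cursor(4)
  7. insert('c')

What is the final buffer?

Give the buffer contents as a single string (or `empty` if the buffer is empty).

Answer: wfcloctqszfclo

Derivation:
After op 1 (insert('o')): buffer="wotqszo" (len 7), cursors c1@2 c2@7, authorship .1....2
After op 2 (move_left): buffer="wotqszo" (len 7), cursors c1@1 c2@6, authorship .1....2
After op 3 (insert('f')): buffer="wfotqszfo" (len 9), cursors c1@2 c2@8, authorship .11....22
After op 4 (insert('l')): buffer="wflotqszflo" (len 11), cursors c1@3 c2@10, authorship .111....222
After op 5 (move_left): buffer="wflotqszflo" (len 11), cursors c1@2 c2@9, authorship .111....222
After op 6 (add_cursor(4)): buffer="wflotqszflo" (len 11), cursors c1@2 c3@4 c2@9, authorship .111....222
After op 7 (insert('c')): buffer="wfcloctqszfclo" (len 14), cursors c1@3 c3@6 c2@12, authorship .11113....2222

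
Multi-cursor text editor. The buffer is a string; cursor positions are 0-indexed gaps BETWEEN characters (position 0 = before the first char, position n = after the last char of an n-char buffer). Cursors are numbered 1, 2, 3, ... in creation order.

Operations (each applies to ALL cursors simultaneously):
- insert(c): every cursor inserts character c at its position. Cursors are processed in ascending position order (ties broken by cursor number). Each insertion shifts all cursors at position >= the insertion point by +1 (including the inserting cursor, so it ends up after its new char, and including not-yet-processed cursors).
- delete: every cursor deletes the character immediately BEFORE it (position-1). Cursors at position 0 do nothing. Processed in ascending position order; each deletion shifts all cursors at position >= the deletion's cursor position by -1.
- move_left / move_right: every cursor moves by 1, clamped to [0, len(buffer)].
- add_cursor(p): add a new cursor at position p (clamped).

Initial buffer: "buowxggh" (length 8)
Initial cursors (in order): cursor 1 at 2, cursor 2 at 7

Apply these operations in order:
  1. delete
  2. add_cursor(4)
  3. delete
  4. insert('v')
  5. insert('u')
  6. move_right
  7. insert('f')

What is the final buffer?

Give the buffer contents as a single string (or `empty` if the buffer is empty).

After op 1 (delete): buffer="bowxgh" (len 6), cursors c1@1 c2@5, authorship ......
After op 2 (add_cursor(4)): buffer="bowxgh" (len 6), cursors c1@1 c3@4 c2@5, authorship ......
After op 3 (delete): buffer="owh" (len 3), cursors c1@0 c2@2 c3@2, authorship ...
After op 4 (insert('v')): buffer="vowvvh" (len 6), cursors c1@1 c2@5 c3@5, authorship 1..23.
After op 5 (insert('u')): buffer="vuowvvuuh" (len 9), cursors c1@2 c2@8 c3@8, authorship 11..2323.
After op 6 (move_right): buffer="vuowvvuuh" (len 9), cursors c1@3 c2@9 c3@9, authorship 11..2323.
After op 7 (insert('f')): buffer="vuofwvvuuhff" (len 12), cursors c1@4 c2@12 c3@12, authorship 11.1.2323.23

Answer: vuofwvvuuhff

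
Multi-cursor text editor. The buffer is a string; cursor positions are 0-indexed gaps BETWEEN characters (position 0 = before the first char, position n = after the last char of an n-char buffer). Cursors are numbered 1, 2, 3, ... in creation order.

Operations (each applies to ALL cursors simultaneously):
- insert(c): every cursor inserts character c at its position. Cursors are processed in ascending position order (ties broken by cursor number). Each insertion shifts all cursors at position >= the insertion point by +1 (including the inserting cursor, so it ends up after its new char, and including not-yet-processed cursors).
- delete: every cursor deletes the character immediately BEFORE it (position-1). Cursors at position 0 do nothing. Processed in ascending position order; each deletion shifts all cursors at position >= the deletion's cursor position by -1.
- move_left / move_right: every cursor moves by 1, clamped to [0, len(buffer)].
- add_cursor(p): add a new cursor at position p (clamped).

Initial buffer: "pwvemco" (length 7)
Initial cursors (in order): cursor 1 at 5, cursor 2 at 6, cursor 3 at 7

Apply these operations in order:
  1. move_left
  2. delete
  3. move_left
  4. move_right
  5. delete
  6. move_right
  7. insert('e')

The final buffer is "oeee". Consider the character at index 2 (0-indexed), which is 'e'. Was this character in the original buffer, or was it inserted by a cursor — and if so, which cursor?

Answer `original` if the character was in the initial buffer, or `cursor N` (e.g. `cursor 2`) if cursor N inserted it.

After op 1 (move_left): buffer="pwvemco" (len 7), cursors c1@4 c2@5 c3@6, authorship .......
After op 2 (delete): buffer="pwvo" (len 4), cursors c1@3 c2@3 c3@3, authorship ....
After op 3 (move_left): buffer="pwvo" (len 4), cursors c1@2 c2@2 c3@2, authorship ....
After op 4 (move_right): buffer="pwvo" (len 4), cursors c1@3 c2@3 c3@3, authorship ....
After op 5 (delete): buffer="o" (len 1), cursors c1@0 c2@0 c3@0, authorship .
After op 6 (move_right): buffer="o" (len 1), cursors c1@1 c2@1 c3@1, authorship .
After op 7 (insert('e')): buffer="oeee" (len 4), cursors c1@4 c2@4 c3@4, authorship .123
Authorship (.=original, N=cursor N): . 1 2 3
Index 2: author = 2

Answer: cursor 2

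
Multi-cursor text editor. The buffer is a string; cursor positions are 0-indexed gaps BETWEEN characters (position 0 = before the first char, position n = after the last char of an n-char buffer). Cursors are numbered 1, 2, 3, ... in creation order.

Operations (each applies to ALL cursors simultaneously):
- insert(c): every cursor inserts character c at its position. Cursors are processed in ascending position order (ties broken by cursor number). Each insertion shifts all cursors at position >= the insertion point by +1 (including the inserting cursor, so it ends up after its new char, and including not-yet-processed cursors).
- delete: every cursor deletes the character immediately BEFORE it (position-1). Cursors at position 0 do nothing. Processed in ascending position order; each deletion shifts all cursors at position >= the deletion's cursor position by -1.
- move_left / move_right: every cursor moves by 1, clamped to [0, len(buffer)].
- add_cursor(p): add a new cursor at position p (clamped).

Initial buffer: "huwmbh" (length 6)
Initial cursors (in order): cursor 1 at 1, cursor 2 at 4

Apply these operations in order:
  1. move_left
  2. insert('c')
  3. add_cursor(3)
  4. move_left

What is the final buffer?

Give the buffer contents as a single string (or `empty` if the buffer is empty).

After op 1 (move_left): buffer="huwmbh" (len 6), cursors c1@0 c2@3, authorship ......
After op 2 (insert('c')): buffer="chuwcmbh" (len 8), cursors c1@1 c2@5, authorship 1...2...
After op 3 (add_cursor(3)): buffer="chuwcmbh" (len 8), cursors c1@1 c3@3 c2@5, authorship 1...2...
After op 4 (move_left): buffer="chuwcmbh" (len 8), cursors c1@0 c3@2 c2@4, authorship 1...2...

Answer: chuwcmbh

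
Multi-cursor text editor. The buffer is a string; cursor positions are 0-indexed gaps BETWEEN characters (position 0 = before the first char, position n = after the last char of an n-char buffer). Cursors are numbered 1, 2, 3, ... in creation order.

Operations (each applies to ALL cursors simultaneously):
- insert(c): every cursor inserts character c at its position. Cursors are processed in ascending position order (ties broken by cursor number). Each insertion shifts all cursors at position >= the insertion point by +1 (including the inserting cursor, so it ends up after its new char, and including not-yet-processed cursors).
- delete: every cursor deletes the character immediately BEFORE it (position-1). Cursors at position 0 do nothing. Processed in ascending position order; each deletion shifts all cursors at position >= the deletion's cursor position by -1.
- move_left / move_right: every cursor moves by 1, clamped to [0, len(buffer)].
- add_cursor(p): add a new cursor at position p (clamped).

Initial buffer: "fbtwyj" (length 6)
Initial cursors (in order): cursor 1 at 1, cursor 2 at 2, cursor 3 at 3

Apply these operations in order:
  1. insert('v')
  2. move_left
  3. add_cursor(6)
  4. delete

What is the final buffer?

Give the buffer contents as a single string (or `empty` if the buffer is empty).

Answer: vvwyj

Derivation:
After op 1 (insert('v')): buffer="fvbvtvwyj" (len 9), cursors c1@2 c2@4 c3@6, authorship .1.2.3...
After op 2 (move_left): buffer="fvbvtvwyj" (len 9), cursors c1@1 c2@3 c3@5, authorship .1.2.3...
After op 3 (add_cursor(6)): buffer="fvbvtvwyj" (len 9), cursors c1@1 c2@3 c3@5 c4@6, authorship .1.2.3...
After op 4 (delete): buffer="vvwyj" (len 5), cursors c1@0 c2@1 c3@2 c4@2, authorship 12...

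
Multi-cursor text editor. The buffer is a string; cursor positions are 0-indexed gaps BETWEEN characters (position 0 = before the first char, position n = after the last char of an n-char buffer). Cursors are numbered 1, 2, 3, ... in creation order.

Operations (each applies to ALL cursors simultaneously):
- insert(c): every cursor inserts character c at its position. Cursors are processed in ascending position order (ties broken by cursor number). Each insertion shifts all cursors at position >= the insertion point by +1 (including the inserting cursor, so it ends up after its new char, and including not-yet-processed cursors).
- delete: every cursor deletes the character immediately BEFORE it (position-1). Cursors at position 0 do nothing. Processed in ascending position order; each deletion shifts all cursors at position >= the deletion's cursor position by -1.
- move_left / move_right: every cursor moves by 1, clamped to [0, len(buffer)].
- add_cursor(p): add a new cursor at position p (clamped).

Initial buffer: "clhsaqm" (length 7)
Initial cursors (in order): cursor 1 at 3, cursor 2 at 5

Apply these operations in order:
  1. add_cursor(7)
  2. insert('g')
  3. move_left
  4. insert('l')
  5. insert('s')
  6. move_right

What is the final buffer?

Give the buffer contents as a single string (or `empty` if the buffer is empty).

Answer: clhlsgsalsgqmlsg

Derivation:
After op 1 (add_cursor(7)): buffer="clhsaqm" (len 7), cursors c1@3 c2@5 c3@7, authorship .......
After op 2 (insert('g')): buffer="clhgsagqmg" (len 10), cursors c1@4 c2@7 c3@10, authorship ...1..2..3
After op 3 (move_left): buffer="clhgsagqmg" (len 10), cursors c1@3 c2@6 c3@9, authorship ...1..2..3
After op 4 (insert('l')): buffer="clhlgsalgqmlg" (len 13), cursors c1@4 c2@8 c3@12, authorship ...11..22..33
After op 5 (insert('s')): buffer="clhlsgsalsgqmlsg" (len 16), cursors c1@5 c2@10 c3@15, authorship ...111..222..333
After op 6 (move_right): buffer="clhlsgsalsgqmlsg" (len 16), cursors c1@6 c2@11 c3@16, authorship ...111..222..333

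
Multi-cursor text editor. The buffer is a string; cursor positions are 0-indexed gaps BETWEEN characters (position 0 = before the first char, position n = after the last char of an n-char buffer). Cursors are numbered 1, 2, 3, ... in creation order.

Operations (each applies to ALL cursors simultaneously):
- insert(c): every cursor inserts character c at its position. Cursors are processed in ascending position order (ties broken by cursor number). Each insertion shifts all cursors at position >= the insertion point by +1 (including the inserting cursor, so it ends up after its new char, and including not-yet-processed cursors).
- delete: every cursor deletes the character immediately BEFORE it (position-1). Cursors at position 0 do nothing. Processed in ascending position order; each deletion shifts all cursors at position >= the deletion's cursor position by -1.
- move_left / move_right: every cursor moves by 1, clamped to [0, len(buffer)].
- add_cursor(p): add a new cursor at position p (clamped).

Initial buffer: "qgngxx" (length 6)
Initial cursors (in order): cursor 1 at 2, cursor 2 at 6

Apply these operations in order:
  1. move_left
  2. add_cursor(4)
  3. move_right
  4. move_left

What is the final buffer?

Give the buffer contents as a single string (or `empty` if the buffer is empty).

After op 1 (move_left): buffer="qgngxx" (len 6), cursors c1@1 c2@5, authorship ......
After op 2 (add_cursor(4)): buffer="qgngxx" (len 6), cursors c1@1 c3@4 c2@5, authorship ......
After op 3 (move_right): buffer="qgngxx" (len 6), cursors c1@2 c3@5 c2@6, authorship ......
After op 4 (move_left): buffer="qgngxx" (len 6), cursors c1@1 c3@4 c2@5, authorship ......

Answer: qgngxx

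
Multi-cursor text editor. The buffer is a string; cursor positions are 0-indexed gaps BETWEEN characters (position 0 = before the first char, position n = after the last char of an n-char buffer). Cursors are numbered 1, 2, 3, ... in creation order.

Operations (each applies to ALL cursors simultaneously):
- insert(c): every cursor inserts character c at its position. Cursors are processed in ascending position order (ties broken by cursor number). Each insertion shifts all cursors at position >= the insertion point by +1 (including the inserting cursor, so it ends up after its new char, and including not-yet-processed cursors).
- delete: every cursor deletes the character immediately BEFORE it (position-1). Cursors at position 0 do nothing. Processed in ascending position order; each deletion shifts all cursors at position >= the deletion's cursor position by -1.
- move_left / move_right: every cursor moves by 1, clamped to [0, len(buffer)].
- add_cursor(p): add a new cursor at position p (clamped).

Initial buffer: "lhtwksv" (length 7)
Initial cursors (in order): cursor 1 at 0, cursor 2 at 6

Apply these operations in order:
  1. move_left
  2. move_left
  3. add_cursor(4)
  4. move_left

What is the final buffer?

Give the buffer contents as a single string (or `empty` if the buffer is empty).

After op 1 (move_left): buffer="lhtwksv" (len 7), cursors c1@0 c2@5, authorship .......
After op 2 (move_left): buffer="lhtwksv" (len 7), cursors c1@0 c2@4, authorship .......
After op 3 (add_cursor(4)): buffer="lhtwksv" (len 7), cursors c1@0 c2@4 c3@4, authorship .......
After op 4 (move_left): buffer="lhtwksv" (len 7), cursors c1@0 c2@3 c3@3, authorship .......

Answer: lhtwksv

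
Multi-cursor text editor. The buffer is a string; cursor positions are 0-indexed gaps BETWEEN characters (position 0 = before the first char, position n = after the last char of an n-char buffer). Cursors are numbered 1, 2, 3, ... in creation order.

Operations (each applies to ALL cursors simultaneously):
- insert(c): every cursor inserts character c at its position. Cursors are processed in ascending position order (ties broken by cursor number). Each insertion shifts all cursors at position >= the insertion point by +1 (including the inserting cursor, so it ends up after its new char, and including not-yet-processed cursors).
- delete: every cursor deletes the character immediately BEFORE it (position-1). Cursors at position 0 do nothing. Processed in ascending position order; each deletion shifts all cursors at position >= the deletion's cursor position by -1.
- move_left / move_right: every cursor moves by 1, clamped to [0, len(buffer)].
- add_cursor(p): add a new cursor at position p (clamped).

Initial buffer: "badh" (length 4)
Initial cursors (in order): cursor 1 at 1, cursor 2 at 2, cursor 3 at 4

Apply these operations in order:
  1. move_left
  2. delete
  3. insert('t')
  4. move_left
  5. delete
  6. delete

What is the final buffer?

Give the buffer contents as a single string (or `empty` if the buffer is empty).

After op 1 (move_left): buffer="badh" (len 4), cursors c1@0 c2@1 c3@3, authorship ....
After op 2 (delete): buffer="ah" (len 2), cursors c1@0 c2@0 c3@1, authorship ..
After op 3 (insert('t')): buffer="ttath" (len 5), cursors c1@2 c2@2 c3@4, authorship 12.3.
After op 4 (move_left): buffer="ttath" (len 5), cursors c1@1 c2@1 c3@3, authorship 12.3.
After op 5 (delete): buffer="tth" (len 3), cursors c1@0 c2@0 c3@1, authorship 23.
After op 6 (delete): buffer="th" (len 2), cursors c1@0 c2@0 c3@0, authorship 3.

Answer: th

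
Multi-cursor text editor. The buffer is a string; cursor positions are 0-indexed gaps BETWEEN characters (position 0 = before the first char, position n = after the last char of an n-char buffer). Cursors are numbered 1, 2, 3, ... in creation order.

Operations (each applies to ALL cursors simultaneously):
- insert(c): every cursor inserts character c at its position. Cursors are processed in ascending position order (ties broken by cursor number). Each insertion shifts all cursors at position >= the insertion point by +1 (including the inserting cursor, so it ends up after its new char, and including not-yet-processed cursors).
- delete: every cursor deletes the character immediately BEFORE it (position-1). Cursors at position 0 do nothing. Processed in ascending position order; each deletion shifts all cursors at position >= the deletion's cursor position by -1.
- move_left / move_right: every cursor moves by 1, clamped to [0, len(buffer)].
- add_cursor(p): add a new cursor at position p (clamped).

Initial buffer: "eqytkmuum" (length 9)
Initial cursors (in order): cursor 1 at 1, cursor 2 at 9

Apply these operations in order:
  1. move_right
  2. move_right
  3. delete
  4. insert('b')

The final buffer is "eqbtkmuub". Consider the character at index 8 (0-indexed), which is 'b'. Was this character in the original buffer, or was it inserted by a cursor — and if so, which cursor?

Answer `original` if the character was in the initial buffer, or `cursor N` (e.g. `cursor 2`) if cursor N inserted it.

After op 1 (move_right): buffer="eqytkmuum" (len 9), cursors c1@2 c2@9, authorship .........
After op 2 (move_right): buffer="eqytkmuum" (len 9), cursors c1@3 c2@9, authorship .........
After op 3 (delete): buffer="eqtkmuu" (len 7), cursors c1@2 c2@7, authorship .......
After op 4 (insert('b')): buffer="eqbtkmuub" (len 9), cursors c1@3 c2@9, authorship ..1.....2
Authorship (.=original, N=cursor N): . . 1 . . . . . 2
Index 8: author = 2

Answer: cursor 2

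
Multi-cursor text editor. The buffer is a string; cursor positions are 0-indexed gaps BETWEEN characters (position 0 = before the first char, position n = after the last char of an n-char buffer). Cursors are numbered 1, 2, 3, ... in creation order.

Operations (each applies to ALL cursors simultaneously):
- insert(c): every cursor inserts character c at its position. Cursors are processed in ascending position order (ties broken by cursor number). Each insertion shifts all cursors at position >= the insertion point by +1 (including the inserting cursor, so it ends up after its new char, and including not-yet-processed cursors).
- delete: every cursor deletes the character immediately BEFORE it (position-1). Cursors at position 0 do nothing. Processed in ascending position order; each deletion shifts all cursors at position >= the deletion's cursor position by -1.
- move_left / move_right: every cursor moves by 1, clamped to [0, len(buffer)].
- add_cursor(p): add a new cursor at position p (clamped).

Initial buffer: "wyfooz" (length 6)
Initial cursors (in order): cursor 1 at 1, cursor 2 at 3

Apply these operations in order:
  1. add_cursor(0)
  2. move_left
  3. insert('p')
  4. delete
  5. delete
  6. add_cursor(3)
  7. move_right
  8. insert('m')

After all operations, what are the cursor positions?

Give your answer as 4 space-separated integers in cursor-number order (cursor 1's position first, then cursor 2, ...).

After op 1 (add_cursor(0)): buffer="wyfooz" (len 6), cursors c3@0 c1@1 c2@3, authorship ......
After op 2 (move_left): buffer="wyfooz" (len 6), cursors c1@0 c3@0 c2@2, authorship ......
After op 3 (insert('p')): buffer="ppwypfooz" (len 9), cursors c1@2 c3@2 c2@5, authorship 13..2....
After op 4 (delete): buffer="wyfooz" (len 6), cursors c1@0 c3@0 c2@2, authorship ......
After op 5 (delete): buffer="wfooz" (len 5), cursors c1@0 c3@0 c2@1, authorship .....
After op 6 (add_cursor(3)): buffer="wfooz" (len 5), cursors c1@0 c3@0 c2@1 c4@3, authorship .....
After op 7 (move_right): buffer="wfooz" (len 5), cursors c1@1 c3@1 c2@2 c4@4, authorship .....
After op 8 (insert('m')): buffer="wmmfmoomz" (len 9), cursors c1@3 c3@3 c2@5 c4@8, authorship .13.2..4.

Answer: 3 5 3 8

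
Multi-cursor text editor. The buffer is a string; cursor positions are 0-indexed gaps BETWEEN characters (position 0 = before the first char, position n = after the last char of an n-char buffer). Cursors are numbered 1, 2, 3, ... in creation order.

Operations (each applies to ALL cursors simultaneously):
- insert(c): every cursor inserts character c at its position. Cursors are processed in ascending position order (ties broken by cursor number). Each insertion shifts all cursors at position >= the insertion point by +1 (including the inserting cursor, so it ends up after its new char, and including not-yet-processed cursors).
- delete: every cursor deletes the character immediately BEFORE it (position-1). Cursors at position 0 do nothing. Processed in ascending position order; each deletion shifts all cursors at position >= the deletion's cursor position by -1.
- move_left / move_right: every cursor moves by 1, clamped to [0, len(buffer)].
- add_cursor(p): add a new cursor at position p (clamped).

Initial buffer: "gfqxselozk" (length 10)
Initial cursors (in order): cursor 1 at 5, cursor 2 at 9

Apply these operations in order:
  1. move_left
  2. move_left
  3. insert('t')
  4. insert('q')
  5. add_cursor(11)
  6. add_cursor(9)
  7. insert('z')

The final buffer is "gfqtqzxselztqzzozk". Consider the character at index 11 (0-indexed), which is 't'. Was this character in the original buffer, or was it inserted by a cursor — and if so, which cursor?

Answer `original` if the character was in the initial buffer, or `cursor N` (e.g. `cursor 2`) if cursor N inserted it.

After op 1 (move_left): buffer="gfqxselozk" (len 10), cursors c1@4 c2@8, authorship ..........
After op 2 (move_left): buffer="gfqxselozk" (len 10), cursors c1@3 c2@7, authorship ..........
After op 3 (insert('t')): buffer="gfqtxseltozk" (len 12), cursors c1@4 c2@9, authorship ...1....2...
After op 4 (insert('q')): buffer="gfqtqxseltqozk" (len 14), cursors c1@5 c2@11, authorship ...11....22...
After op 5 (add_cursor(11)): buffer="gfqtqxseltqozk" (len 14), cursors c1@5 c2@11 c3@11, authorship ...11....22...
After op 6 (add_cursor(9)): buffer="gfqtqxseltqozk" (len 14), cursors c1@5 c4@9 c2@11 c3@11, authorship ...11....22...
After op 7 (insert('z')): buffer="gfqtqzxselztqzzozk" (len 18), cursors c1@6 c4@11 c2@15 c3@15, authorship ...111....42223...
Authorship (.=original, N=cursor N): . . . 1 1 1 . . . . 4 2 2 2 3 . . .
Index 11: author = 2

Answer: cursor 2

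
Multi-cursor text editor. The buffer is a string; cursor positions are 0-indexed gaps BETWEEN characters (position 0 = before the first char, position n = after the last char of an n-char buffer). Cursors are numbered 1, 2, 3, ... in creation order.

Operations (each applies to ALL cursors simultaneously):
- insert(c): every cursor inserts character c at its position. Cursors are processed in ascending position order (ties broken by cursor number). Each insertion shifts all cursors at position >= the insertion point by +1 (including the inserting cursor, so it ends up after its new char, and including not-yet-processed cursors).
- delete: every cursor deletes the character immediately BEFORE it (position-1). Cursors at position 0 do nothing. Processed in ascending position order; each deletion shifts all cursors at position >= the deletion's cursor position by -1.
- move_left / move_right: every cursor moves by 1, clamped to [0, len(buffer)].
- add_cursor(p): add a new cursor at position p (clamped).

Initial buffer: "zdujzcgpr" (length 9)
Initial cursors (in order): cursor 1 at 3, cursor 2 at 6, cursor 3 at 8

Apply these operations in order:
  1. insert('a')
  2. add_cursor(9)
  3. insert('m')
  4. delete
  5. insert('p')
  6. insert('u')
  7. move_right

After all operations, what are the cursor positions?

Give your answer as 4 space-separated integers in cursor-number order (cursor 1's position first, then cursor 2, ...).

Answer: 7 13 20 16

Derivation:
After op 1 (insert('a')): buffer="zduajzcagpar" (len 12), cursors c1@4 c2@8 c3@11, authorship ...1...2..3.
After op 2 (add_cursor(9)): buffer="zduajzcagpar" (len 12), cursors c1@4 c2@8 c4@9 c3@11, authorship ...1...2..3.
After op 3 (insert('m')): buffer="zduamjzcamgmpamr" (len 16), cursors c1@5 c2@10 c4@12 c3@15, authorship ...11...22.4.33.
After op 4 (delete): buffer="zduajzcagpar" (len 12), cursors c1@4 c2@8 c4@9 c3@11, authorship ...1...2..3.
After op 5 (insert('p')): buffer="zduapjzcapgppapr" (len 16), cursors c1@5 c2@10 c4@12 c3@15, authorship ...11...22.4.33.
After op 6 (insert('u')): buffer="zduapujzcapugpupapur" (len 20), cursors c1@6 c2@12 c4@15 c3@19, authorship ...111...222.44.333.
After op 7 (move_right): buffer="zduapujzcapugpupapur" (len 20), cursors c1@7 c2@13 c4@16 c3@20, authorship ...111...222.44.333.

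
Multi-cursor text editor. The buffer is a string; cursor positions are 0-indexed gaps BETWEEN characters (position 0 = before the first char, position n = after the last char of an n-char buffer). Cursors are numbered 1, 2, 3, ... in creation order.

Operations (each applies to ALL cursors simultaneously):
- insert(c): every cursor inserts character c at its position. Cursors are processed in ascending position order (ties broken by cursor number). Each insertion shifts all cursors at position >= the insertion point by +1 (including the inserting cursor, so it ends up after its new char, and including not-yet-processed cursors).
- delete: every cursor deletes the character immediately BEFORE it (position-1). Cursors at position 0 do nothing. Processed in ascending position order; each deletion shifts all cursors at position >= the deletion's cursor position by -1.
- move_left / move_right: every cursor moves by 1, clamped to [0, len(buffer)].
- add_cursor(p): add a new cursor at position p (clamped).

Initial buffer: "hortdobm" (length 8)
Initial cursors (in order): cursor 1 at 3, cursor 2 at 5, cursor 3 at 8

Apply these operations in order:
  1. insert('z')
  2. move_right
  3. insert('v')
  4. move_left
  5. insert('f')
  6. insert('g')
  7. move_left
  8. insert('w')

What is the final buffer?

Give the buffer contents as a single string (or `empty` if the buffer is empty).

After op 1 (insert('z')): buffer="horztdzobmz" (len 11), cursors c1@4 c2@7 c3@11, authorship ...1..2...3
After op 2 (move_right): buffer="horztdzobmz" (len 11), cursors c1@5 c2@8 c3@11, authorship ...1..2...3
After op 3 (insert('v')): buffer="horztvdzovbmzv" (len 14), cursors c1@6 c2@10 c3@14, authorship ...1.1.2.2..33
After op 4 (move_left): buffer="horztvdzovbmzv" (len 14), cursors c1@5 c2@9 c3@13, authorship ...1.1.2.2..33
After op 5 (insert('f')): buffer="horztfvdzofvbmzfv" (len 17), cursors c1@6 c2@11 c3@16, authorship ...1.11.2.22..333
After op 6 (insert('g')): buffer="horztfgvdzofgvbmzfgv" (len 20), cursors c1@7 c2@13 c3@19, authorship ...1.111.2.222..3333
After op 7 (move_left): buffer="horztfgvdzofgvbmzfgv" (len 20), cursors c1@6 c2@12 c3@18, authorship ...1.111.2.222..3333
After op 8 (insert('w')): buffer="horztfwgvdzofwgvbmzfwgv" (len 23), cursors c1@7 c2@14 c3@21, authorship ...1.1111.2.2222..33333

Answer: horztfwgvdzofwgvbmzfwgv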